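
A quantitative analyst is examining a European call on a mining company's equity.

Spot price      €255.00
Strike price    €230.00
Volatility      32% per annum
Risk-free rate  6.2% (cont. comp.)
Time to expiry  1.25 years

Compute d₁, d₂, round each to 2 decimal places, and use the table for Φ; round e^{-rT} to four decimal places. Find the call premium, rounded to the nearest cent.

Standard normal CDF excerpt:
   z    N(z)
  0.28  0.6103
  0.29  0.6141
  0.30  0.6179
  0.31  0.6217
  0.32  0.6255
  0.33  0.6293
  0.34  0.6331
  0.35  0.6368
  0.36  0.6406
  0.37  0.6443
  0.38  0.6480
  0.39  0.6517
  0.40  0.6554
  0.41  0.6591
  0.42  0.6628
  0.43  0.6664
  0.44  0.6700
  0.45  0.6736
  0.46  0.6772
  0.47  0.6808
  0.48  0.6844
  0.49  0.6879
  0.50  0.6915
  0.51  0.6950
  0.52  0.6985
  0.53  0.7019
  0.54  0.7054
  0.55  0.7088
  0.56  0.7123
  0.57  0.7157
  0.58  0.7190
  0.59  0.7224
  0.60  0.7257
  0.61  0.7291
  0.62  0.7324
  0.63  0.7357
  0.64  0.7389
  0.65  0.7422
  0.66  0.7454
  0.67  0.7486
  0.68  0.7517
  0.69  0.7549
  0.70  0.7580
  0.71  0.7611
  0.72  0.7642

€57.74

T = 1.25;  σ√T = 0.3578
d₁ = [ln(255/230) + (0.062 + ½·0.32²)·1.25] / (σ√T) = (0.1032 + 0.1415) / 0.3578 = 0.6839 ≈ 0.68
d₂ = 0.6839 − 0.3578 = 0.3261 ≈ 0.33
e^(−rT) = e^(−0.062·1.25) = 0.9254
C = 255·N(0.68) − 230·0.9254·N(0.33) = 255·0.7517 − 230·0.9254·0.6293 = 191.6835 − 133.9415 = 57.7420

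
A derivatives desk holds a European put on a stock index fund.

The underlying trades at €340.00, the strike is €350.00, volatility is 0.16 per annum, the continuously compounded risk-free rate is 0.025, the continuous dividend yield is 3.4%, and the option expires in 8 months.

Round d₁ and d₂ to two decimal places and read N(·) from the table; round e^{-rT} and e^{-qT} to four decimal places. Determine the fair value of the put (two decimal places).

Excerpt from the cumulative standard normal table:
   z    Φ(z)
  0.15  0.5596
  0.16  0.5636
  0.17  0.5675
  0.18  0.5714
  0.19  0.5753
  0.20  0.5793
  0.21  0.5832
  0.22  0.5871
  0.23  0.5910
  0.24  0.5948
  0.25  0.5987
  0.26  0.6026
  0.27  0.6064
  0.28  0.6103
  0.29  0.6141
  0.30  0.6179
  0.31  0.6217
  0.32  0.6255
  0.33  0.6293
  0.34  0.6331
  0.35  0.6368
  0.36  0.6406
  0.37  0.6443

σ√T = 0.16·√0.6667 = 0.1306
d₁ = [ln(340/350) + (0.025 − 0.034 + ½·0.16²)·0.6667] / (σ√T) = (-0.0290 + 0.0025) / 0.1306 = -0.2025 which rounds to -0.20
d₂ = -0.2025 − 0.1306 = -0.3331 which rounds to -0.33
e^(−qT) = e^(−0.034·0.6667) = 0.9776;  e^(−rT) = e^(−0.025·0.6667) = 0.9835
N(−d₂) = N(0.33) = 0.6293;  N(−d₁) = N(0.20) = 0.5793
P = 350·0.9835·0.6293 − 340·0.9776·0.5793 = 216.6208 − 192.5501 = 24.0707

€24.07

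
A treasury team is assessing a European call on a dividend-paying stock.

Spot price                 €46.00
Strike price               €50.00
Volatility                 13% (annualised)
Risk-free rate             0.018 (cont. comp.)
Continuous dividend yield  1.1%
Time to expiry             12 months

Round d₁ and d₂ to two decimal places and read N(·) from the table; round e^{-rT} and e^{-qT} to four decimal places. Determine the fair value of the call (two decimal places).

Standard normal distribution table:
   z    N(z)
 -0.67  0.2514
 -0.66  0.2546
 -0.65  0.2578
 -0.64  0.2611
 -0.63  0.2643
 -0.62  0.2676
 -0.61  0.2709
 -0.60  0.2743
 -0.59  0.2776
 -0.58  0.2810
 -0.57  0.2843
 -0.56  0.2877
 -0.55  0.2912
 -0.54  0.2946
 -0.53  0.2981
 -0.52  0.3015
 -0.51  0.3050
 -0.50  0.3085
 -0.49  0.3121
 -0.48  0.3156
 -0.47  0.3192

T = 1;  σ√T = 0.1300
d₁ = [ln(46/50) + (0.018 − 0.011 + 0.13²/2)·1] / 0.1300 = [-0.0834 + 0.0155] / 0.1300 = -0.5226 which rounds to -0.52
d₂ = d₁ − σ√T = -0.5226 − 0.1300 = -0.6526 which rounds to -0.65
exp(−qT) = exp(−0.011·1) = 0.9891;  exp(−rT) = exp(−0.018·1) = 0.9822
N(d₁) = N(-0.52) = 0.3015;  N(d₂) = N(-0.65) = 0.2578
C = 46·0.9891·0.3015 − 50·0.9822·0.2578 = 13.7178 − 12.6606 = 1.0573

€1.06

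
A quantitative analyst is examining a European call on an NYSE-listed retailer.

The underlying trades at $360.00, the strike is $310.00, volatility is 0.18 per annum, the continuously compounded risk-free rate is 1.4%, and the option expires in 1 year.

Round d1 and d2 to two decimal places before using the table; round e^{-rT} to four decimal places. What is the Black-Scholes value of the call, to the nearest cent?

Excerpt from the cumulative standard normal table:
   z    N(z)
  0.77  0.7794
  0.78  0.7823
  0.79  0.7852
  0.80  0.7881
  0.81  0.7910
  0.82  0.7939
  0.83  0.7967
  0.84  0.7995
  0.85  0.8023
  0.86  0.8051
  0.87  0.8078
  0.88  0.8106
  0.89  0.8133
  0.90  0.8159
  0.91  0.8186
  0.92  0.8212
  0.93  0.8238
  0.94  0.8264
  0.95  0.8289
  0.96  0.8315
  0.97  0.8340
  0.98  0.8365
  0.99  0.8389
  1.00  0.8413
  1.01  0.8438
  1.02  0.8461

$60.18

σ√T = 0.18 × 1.0000 = 0.1800
d₁ = [ln(360/310) + (0.014 + ½·0.18²)·1] / (σ√T) = (0.1495 + 0.0302) / 0.1800 = 0.9985 ⇒ 1.00
d₂ = 0.9985 − 0.1800 = 0.8185 ⇒ 0.82
e^(−rT) = e^(−0.014·1) = 0.9861
C = 360·N(1.00) − 310·0.9861·N(0.82) = 360·0.8413 − 310·0.9861·0.7939 = 302.8680 − 242.6881 = 60.1799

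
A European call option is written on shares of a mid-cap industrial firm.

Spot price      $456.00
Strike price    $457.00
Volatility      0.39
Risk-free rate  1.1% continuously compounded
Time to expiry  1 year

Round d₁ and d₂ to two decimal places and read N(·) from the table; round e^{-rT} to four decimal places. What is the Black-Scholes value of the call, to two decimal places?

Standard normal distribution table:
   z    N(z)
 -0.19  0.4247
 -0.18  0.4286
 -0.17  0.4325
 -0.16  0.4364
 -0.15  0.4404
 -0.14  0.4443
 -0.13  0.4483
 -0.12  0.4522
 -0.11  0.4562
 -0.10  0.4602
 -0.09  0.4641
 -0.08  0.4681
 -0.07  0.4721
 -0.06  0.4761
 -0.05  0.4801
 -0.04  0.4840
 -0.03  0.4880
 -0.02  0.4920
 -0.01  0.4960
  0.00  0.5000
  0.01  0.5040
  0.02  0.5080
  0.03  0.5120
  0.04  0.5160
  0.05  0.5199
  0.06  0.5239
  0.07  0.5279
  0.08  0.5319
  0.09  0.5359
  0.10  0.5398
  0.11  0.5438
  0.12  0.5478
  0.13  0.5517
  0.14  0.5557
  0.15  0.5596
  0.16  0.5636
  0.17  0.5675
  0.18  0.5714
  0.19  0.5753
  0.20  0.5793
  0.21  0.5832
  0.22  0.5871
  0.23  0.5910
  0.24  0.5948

σ√T = 0.39·√1 = 0.3900
ln(S/K) + (r + σ²/2)T = ln(456/457) + (0.011 + 0.39²/2)·1 = -0.0022 + 0.0871 = 0.0849
d₁ = 0.0849 / 0.3900 = 0.2176 ⇒ 0.22
d₂ = d₁ − σ√T = 0.2176 − 0.3900 = -0.1724 ⇒ -0.17
e^(−rT) = e^(−0.011·1) = 0.9891
N(d₁) = N(0.22) = 0.5871;  N(d₂) = N(-0.17) = 0.4325
C = 456·0.5871 − 457·0.9891·0.4325 = 267.7176 − 195.4981 = 72.2195

$72.22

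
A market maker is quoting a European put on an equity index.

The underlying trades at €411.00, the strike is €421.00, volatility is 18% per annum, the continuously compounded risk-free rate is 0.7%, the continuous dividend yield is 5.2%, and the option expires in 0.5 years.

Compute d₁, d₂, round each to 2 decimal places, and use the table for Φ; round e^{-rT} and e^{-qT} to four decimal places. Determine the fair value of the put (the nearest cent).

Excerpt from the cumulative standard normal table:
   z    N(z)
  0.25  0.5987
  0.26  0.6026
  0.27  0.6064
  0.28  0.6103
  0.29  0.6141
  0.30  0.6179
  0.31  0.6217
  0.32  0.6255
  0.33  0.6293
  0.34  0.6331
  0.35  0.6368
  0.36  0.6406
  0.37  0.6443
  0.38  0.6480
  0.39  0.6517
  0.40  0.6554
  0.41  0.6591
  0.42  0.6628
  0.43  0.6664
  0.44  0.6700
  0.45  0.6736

€32.14

σ√T = 0.18·√0.5 = 0.1273
ln(S/K) + (r − q + σ²/2)T = ln(411/421) + (0.007 − 0.052 + 0.18²/2)·0.5 = -0.0240 − 0.0144 = -0.0384
d₁ = -0.0384 / 0.1273 = -0.3020 → -0.30
d₂ = d₁ − σ√T = -0.3020 − 0.1273 = -0.4293 → -0.43
e^(−qT) = e^(−0.052·0.5) = 0.9743;  e^(−rT) = e^(−0.007·0.5) = 0.9965
P = 421·0.9965·N(0.43) − 411·0.9743·N(0.30) = 421·0.9965·0.6664 − 411·0.9743·0.6179 = 279.5725 − 247.4302 = 32.1423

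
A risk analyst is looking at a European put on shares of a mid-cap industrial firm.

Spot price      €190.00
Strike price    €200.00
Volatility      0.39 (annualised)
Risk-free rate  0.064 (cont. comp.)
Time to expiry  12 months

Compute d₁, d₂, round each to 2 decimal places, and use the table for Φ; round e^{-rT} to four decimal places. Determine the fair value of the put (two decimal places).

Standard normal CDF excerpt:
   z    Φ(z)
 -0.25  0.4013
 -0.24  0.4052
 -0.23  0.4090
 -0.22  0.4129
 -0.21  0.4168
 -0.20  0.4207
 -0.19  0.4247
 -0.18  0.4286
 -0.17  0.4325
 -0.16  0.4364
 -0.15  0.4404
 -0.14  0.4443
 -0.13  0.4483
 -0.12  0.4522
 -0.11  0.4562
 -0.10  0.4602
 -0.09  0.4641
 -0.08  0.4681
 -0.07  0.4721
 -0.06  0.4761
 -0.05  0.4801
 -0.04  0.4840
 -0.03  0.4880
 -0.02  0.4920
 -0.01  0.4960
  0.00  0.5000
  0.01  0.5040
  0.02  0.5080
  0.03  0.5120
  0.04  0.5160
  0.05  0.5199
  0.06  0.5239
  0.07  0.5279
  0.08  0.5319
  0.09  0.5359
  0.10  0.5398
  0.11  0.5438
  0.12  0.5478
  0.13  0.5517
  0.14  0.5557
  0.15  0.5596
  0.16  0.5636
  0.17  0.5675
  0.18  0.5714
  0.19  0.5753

T = 1;  σ√T = 0.3900
d₁ = [ln(190/200) + (0.064 + 0.39²/2)·1] / 0.3900 = [-0.0513 + 0.1401] / 0.3900 = 0.2276 ⇒ 0.23
d₂ = d₁ − σ√T = 0.2276 − 0.3900 = -0.1624 ⇒ -0.16
e^(−rT) = e^(−0.064·1) = 0.9380
N(−d₂) = N(0.16) = 0.5636;  N(−d₁) = N(-0.23) = 0.4090
P = 200·0.9380·0.5636 − 190·0.4090 = 105.7314 − 77.7100 = 28.0214

€28.02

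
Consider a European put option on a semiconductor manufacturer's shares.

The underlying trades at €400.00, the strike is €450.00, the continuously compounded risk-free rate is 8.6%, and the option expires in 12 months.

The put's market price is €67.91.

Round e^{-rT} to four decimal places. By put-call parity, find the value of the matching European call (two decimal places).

e^(−rT) = e^(−0.086·1) = 0.9176
Put-call parity: C − P = S − K·e^(−rT) = 400 − 450·0.9176 = 400 − 412.9200 = -12.9200
C = P + (C − P) = 67.91 + (-12.9200) = 54.9900

€54.99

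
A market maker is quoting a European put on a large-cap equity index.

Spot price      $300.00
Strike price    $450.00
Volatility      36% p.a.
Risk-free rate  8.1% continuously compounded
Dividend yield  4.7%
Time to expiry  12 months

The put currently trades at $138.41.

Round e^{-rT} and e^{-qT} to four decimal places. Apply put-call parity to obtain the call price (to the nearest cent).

$9.65

exp(−qT) = exp(−0.047·1) = 0.9541;  exp(−rT) = exp(−0.081·1) = 0.9222
Put-call parity: C − P = S·e^(−qT) − K·e^(−rT) = 300·0.9541 − 450·0.9222 = 286.2300 − 414.9900 = -128.7600
C = P + (C − P) = 138.41 + (-128.7600) = 9.6500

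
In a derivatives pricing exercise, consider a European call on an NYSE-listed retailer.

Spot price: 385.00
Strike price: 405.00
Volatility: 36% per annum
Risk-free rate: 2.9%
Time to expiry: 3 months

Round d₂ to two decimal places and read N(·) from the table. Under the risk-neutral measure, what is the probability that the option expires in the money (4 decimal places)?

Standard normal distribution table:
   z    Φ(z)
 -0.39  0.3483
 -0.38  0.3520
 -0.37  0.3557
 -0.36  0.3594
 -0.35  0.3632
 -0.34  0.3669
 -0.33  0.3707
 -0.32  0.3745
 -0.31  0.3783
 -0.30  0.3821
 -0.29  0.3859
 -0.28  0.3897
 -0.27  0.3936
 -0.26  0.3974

0.3707

T = 0.25;  σ√T = 0.1800
d₁ = [ln(385/405) + (0.029 + 0.36²/2)·0.25] / 0.1800 = [-0.0506 + 0.0234] / 0.1800 = -0.1511 ⇒ -0.15
d₂ = d₁ − σ√T = -0.1511 − 0.1800 = -0.3311 ⇒ -0.33
Risk-neutral Pr[S_T > K] = N(d₂) = N(-0.33) = 0.3707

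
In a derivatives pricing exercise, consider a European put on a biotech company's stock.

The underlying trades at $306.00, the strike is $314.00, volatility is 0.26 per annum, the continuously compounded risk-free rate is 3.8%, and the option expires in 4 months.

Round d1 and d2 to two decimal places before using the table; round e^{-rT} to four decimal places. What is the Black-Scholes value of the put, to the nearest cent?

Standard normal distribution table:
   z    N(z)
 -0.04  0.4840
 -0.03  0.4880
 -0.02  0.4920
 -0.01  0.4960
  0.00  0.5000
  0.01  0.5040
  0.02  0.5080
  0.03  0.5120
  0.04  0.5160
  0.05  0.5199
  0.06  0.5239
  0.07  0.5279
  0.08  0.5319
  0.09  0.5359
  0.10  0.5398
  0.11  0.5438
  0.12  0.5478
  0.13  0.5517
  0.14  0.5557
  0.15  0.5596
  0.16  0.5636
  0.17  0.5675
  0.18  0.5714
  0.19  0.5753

T = 0.3333;  σ√T = 0.1501
d₁ = [ln(306/314) + (0.038 + ½·0.26²)·0.3333] / (σ√T) = (-0.0258 + 0.0239) / 0.1501 = -0.0125 which rounds to -0.01
d₂ = -0.0125 − 0.1501 = -0.1626 which rounds to -0.16
exp(−rT) = exp(−0.038·0.3333) = 0.9874
P = 314·0.9874·N(0.16) − 306·N(0.01) = 314·0.9874·0.5636 − 306·0.5040 = 174.7406 − 154.2240 = 20.5166

$20.52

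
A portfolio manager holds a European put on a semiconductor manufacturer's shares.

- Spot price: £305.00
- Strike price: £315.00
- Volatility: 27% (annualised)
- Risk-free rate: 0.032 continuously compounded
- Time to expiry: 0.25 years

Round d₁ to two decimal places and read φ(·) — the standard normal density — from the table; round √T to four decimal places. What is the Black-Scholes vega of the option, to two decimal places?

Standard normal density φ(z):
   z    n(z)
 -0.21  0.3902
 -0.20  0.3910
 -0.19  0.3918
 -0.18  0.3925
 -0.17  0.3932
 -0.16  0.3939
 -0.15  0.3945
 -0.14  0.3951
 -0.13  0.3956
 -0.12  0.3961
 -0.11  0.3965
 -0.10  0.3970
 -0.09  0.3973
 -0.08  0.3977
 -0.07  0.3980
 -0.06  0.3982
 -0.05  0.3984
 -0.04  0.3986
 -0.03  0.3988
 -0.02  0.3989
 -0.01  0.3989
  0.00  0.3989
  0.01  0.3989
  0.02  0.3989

σ√T = 0.27·√0.25 = 0.1350
ln(S/K) + (r + σ²/2)T = ln(305/315) + (0.032 + 0.27²/2)·0.25 = -0.0323 + 0.0171 = -0.0151
d₁ = -0.0151 / 0.1350 = -0.1122 ≈ -0.11
√T = √0.25 = 0.5000
φ(d₁) = φ(-0.11) = 0.3965
vega = S·φ(d₁)·√T = 305·0.3965·0.5000 = 60.4663
(Call and put vega coincide under Black-Scholes.)

60.47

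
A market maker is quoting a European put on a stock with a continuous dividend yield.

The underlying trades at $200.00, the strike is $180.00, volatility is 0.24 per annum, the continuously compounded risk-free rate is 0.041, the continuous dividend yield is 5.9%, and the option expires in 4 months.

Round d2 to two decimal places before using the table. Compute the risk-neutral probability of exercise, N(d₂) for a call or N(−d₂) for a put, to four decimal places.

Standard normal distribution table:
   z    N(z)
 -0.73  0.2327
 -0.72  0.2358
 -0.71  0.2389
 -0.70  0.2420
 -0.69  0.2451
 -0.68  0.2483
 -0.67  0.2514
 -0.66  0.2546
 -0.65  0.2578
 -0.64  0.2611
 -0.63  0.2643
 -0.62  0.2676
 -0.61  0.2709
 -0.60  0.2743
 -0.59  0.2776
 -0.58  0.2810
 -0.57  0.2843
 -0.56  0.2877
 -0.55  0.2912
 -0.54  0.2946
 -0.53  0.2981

σ√T = 0.24 × 0.5774 = 0.1386
d₁ = [ln(200/180) + (0.041 − 0.059 + 0.24²/2)·0.3333] / 0.1386 = [0.1054 + 0.0036] / 0.1386 = 0.7864 ⇒ 0.79
d₂ = d₁ − σ√T = 0.7864 − 0.1386 = 0.6478 ⇒ 0.65
Risk-neutral Pr[S_T < K] = N(−d₂) = N(-0.65) = 0.2578

0.2578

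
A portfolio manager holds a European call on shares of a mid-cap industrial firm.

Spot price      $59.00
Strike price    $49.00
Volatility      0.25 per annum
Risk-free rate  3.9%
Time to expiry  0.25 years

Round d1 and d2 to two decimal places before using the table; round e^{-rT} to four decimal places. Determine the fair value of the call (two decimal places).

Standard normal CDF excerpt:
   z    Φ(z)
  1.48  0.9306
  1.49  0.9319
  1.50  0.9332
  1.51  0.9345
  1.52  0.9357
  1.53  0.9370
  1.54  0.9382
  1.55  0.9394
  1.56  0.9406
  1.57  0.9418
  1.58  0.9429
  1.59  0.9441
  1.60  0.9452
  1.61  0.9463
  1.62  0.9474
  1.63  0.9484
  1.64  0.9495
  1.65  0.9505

$10.67

σ√T = 0.25·√0.25 = 0.1250
d₁ = [ln(59/49) + (0.039 + ½·0.25²)·0.25] / (σ√T) = (0.1857 + 0.0176) / 0.1250 = 1.6262 → 1.63
d₂ = 1.6262 − 0.1250 = 1.5012 → 1.50
exp(−rT) = exp(−0.039·0.25) = 0.9903
N(d₁) = N(1.63) = 0.9484;  N(d₂) = N(1.50) = 0.9332
C = 59·0.9484 − 49·0.9903·0.9332 = 55.9556 − 45.2833 = 10.6723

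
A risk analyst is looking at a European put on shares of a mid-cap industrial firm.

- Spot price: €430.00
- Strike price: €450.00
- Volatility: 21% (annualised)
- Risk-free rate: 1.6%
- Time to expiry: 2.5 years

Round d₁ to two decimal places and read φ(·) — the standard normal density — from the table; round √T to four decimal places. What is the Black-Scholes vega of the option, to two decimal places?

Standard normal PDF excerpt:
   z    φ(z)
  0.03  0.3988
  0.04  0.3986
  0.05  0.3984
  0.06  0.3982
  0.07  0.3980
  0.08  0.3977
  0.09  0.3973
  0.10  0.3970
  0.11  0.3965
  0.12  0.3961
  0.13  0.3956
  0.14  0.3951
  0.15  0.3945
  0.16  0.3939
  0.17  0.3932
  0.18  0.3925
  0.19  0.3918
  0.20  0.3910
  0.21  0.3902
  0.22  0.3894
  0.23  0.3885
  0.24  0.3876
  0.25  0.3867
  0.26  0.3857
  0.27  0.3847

268.21

σ√T = 0.21·√2.5 = 0.3320
d₁ = [ln(430/450) + (0.016 + 0.21²/2)·2.5] / 0.3320 = [-0.0455 + 0.0951] / 0.3320 = 0.1496 ≈ 0.15
√T = √2.5 = 1.5811
φ(d₁) = φ(0.15) = 0.3945
vega = S·φ(d₁)·√T = 430·0.3945·1.5811 = 268.2099
(Vega is the same for a European call and put with the same parameters.)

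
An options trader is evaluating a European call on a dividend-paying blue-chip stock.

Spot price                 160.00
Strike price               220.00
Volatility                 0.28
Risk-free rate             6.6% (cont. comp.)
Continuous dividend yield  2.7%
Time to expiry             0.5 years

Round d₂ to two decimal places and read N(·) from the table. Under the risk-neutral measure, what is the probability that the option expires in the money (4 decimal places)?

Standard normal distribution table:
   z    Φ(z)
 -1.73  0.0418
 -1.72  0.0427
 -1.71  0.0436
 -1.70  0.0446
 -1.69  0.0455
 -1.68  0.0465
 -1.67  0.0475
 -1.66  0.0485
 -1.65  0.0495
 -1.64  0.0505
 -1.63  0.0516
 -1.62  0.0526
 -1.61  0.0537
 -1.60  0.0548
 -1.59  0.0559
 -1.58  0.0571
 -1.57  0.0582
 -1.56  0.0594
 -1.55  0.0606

0.0537

T = 0.5;  σ√T = 0.1980
d₁ = [ln(160/220) + (0.066 − 0.027 + 0.28²/2)·0.5] / 0.1980 = [-0.3185 + 0.0391] / 0.1980 = -1.4109 ≈ -1.41
d₂ = d₁ − σ√T = -1.4109 − 0.1980 = -1.6089 ≈ -1.61
Risk-neutral Pr[S_T > K] = N(d₂) = N(-1.61) = 0.0537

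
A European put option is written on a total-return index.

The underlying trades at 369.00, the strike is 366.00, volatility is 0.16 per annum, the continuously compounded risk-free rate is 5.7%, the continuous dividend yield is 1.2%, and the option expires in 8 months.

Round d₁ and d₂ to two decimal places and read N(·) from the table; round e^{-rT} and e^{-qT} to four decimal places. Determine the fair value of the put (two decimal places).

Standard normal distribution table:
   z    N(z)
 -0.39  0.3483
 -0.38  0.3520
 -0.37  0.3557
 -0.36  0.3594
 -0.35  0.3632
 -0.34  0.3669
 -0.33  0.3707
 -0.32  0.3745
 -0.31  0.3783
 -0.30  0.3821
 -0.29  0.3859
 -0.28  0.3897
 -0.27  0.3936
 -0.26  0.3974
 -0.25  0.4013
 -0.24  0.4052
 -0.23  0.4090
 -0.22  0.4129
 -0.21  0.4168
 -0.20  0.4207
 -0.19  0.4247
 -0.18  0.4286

12.55

σ√T = 0.16 × 0.8165 = 0.1306
ln(S/K) + (r − q + σ²/2)T = ln(369/366) + (0.057 − 0.012 + 0.16²/2)·0.6667 = 0.0082 + 0.0385 = 0.0467
d₁ = 0.0467 / 0.1306 = 0.3574 which rounds to 0.36
d₂ = d₁ − σ√T = 0.3574 − 0.1306 = 0.2268 which rounds to 0.23
exp(−qT) = exp(−0.012·0.6667) = 0.9920;  exp(−rT) = exp(−0.057·0.6667) = 0.9627
N(−d₂) = N(-0.23) = 0.4090;  N(−d₁) = N(-0.36) = 0.3594
P = 366·0.9627·0.4090 − 369·0.9920·0.3594 = 144.1104 − 131.5577 = 12.5528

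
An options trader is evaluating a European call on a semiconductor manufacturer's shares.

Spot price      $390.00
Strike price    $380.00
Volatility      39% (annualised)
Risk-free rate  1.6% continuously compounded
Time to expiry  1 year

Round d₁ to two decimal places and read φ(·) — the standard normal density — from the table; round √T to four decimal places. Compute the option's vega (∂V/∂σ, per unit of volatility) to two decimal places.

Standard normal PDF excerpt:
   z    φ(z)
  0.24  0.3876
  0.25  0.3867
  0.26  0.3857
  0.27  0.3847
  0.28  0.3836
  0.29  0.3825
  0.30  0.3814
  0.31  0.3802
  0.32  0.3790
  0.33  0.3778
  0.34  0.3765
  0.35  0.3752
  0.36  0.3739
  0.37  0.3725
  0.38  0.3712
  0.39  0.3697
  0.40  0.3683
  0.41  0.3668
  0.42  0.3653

148.75

σ√T = 0.39·√1 = 0.3900
ln(S/K) + (r + σ²/2)T = ln(390/380) + (0.016 + 0.39²/2)·1 = 0.0260 + 0.0921 = 0.1180
d₁ = 0.1180 / 0.3900 = 0.3026 ⇒ 0.30
√T = √1 = 1.0000
φ(d₁) = φ(0.30) = 0.3814
vega = S·φ(d₁)·√T = 390·0.3814·1.0000 = 148.7460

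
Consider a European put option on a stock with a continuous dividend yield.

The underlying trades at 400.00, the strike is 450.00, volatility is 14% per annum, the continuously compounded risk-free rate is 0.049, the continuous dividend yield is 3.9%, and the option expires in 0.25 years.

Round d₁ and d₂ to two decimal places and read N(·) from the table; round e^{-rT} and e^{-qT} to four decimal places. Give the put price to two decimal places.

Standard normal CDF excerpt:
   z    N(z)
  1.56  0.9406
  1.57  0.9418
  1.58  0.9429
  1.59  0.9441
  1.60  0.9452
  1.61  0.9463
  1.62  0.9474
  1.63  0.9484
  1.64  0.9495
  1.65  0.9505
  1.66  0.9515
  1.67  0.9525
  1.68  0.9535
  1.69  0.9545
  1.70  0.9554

48.99

σ√T = 0.14·√0.25 = 0.0700
d₁ = [ln(400/450) + (0.049 − 0.039 + 0.14²/2)·0.25] / 0.0700 = [-0.1178 + 0.0050] / 0.0700 = -1.6119 ≈ -1.61
d₂ = d₁ − σ√T = -1.6119 − 0.0700 = -1.6819 ≈ -1.68
exp(−qT) = exp(−0.039·0.25) = 0.9903;  exp(−rT) = exp(−0.049·0.25) = 0.9878
N(−d₂) = N(1.68) = 0.9535;  N(−d₁) = N(1.61) = 0.9463
P = 450·0.9878·0.9535 − 400·0.9903·0.9463 = 423.8403 − 374.8484 = 48.9919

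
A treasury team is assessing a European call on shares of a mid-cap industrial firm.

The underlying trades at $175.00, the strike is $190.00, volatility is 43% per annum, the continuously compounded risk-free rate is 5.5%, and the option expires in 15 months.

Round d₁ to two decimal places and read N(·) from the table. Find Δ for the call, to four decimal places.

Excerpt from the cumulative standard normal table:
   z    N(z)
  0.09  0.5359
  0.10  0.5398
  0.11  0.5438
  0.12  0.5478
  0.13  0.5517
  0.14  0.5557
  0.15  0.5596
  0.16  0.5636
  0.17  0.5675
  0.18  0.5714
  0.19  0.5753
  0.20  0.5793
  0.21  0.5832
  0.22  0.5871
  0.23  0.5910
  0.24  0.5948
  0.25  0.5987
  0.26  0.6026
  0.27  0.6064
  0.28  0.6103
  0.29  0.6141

σ√T = 0.43 × 1.1180 = 0.4808
d₁ = [ln(175/190) + (0.055 + 0.43²/2)·1.25] / 0.4808 = [-0.0822 + 0.1843] / 0.4808 = 0.2123 which rounds to 0.21
N(d₁) = N(0.21) = 0.5832
Δ_call = N(d₁) = 0.5832

0.5832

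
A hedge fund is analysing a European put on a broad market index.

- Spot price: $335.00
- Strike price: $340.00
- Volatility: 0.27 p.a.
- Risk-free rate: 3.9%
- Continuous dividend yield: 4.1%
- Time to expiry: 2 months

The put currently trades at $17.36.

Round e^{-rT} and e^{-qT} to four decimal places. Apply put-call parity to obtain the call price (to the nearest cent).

$12.29

exp(−qT) = exp(−0.041·0.1667) = 0.9932;  exp(−rT) = exp(−0.039·0.1667) = 0.9935
Put-call parity: C − P = S·e^(−qT) − K·e^(−rT) = 335·0.9932 − 340·0.9935 = 332.7220 − 337.7900 = -5.0680
C = P + (C − P) = 17.36 + (-5.0680) = 12.2920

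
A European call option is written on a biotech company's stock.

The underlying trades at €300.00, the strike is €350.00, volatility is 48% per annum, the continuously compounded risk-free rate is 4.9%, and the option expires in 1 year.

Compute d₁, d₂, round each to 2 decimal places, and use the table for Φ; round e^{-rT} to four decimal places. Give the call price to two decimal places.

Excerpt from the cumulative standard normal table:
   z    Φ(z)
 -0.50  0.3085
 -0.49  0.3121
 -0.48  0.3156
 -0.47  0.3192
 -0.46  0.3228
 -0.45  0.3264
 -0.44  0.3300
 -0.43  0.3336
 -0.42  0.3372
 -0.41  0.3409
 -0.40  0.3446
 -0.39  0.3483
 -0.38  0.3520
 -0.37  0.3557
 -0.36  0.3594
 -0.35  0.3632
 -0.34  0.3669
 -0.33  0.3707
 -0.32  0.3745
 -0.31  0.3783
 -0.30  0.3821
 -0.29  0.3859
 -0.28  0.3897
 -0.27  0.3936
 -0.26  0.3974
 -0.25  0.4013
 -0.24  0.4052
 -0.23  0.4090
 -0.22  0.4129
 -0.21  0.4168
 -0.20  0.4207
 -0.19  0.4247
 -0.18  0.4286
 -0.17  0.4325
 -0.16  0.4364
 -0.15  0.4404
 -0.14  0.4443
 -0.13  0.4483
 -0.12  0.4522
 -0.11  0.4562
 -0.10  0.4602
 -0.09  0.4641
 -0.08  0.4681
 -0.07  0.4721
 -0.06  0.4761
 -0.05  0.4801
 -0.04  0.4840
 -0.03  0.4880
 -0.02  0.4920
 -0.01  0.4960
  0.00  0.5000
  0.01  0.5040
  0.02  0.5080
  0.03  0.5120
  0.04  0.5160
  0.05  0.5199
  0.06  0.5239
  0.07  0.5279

€44.82

σ√T = 0.48 × 1.0000 = 0.4800
ln(S/K) + (r + σ²/2)T = ln(300/350) + (0.049 + 0.48²/2)·1 = -0.1542 + 0.1642 = 0.0100
d₁ = 0.0100 / 0.4800 = 0.0209 which rounds to 0.02
d₂ = d₁ − σ√T = 0.0209 − 0.4800 = -0.4591 which rounds to -0.46
exp(−rT) = exp(−0.049·1) = 0.9522
N(d₁) = N(0.02) = 0.5080;  N(d₂) = N(-0.46) = 0.3228
C = 300·0.5080 − 350·0.9522·0.3228 = 152.4000 − 107.5796 = 44.8204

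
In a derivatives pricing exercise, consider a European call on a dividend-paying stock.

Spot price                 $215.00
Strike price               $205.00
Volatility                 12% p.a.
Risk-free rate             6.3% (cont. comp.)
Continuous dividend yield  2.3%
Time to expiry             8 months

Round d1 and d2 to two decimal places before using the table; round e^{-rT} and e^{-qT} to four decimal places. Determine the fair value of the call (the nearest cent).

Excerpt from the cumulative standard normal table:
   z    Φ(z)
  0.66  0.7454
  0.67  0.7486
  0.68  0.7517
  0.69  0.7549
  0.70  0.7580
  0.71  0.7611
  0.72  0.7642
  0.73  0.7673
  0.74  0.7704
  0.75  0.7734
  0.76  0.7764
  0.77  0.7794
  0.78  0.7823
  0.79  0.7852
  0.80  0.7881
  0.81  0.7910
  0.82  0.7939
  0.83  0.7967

$17.87

T = 0.6667;  σ√T = 0.0980
d₁ = [ln(215/205) + (0.063 − 0.023 + ½·0.12²)·0.6667] / (σ√T) = (0.0476 + 0.0315) / 0.0980 = 0.8073 which rounds to 0.81
d₂ = 0.8073 − 0.0980 = 0.7093 which rounds to 0.71
e^(−qT) = e^(−0.023·0.6667) = 0.9848;  e^(−rT) = e^(−0.063·0.6667) = 0.9589
C = 215·0.9848·N(0.81) − 205·0.9589·N(0.71) = 215·0.9848·0.7910 − 205·0.9589·0.7611 = 167.4800 − 149.6129 = 17.8672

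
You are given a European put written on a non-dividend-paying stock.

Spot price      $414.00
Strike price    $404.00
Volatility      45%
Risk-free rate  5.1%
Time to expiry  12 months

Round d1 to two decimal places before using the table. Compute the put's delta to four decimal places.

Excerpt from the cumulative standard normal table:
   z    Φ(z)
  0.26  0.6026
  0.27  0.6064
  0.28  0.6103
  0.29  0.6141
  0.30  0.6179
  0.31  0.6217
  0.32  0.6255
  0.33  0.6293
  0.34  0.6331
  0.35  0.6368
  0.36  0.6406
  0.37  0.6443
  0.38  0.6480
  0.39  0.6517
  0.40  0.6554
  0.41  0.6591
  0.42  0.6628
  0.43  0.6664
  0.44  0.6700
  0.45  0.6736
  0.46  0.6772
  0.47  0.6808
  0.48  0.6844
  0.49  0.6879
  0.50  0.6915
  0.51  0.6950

-0.3483

σ√T = 0.45·√1 = 0.4500
d₁ = [ln(414/404) + (0.051 + 0.45²/2)·1] / 0.4500 = [0.0245 + 0.1522] / 0.4500 = 0.3927 ≈ 0.39
N(d₁) = N(0.39) = 0.6517
Δ_put = N(d₁) − 1 = 0.6517 − 1 = -0.3483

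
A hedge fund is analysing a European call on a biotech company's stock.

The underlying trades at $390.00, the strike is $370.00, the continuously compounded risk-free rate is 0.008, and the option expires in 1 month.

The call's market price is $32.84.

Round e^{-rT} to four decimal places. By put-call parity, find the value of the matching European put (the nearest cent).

$12.58

e^(−rT) = e^(−0.008·0.08333) = 0.9993
Put-call parity: C − P = S − K·e^(−rT) = 390 − 370·0.9993 = 390 − 369.7410 = 20.2590
P = C − (C − P) = 32.84 − (20.2590) = 12.5810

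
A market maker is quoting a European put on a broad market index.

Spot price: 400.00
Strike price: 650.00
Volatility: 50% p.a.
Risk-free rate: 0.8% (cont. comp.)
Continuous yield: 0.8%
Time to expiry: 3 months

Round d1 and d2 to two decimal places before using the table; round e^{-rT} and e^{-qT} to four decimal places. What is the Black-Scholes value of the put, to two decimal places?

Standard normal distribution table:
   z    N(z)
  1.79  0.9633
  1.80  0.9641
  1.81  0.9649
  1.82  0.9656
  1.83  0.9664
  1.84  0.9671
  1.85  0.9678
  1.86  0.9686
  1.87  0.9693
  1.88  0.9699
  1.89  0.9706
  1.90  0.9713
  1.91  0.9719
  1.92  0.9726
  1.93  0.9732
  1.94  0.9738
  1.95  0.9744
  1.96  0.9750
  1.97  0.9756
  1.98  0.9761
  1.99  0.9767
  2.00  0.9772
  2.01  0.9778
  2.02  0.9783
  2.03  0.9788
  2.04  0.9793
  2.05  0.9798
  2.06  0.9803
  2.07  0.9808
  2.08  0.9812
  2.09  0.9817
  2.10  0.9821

σ√T = 0.5·√0.25 = 0.2500
d₁ = [ln(400/650) + (0.008 − 0.008 + ½·0.5²)·0.25] / (σ√T) = (-0.4855 + 0.0312) / 0.2500 = -1.8170 ≈ -1.82
d₂ = -1.8170 − 0.2500 = -2.0670 ≈ -2.07
exp(−qT) = exp(−0.008·0.25) = 0.9980;  exp(−rT) = exp(−0.008·0.25) = 0.9980
N(−d₂) = N(2.07) = 0.9808;  N(−d₁) = N(1.82) = 0.9656
P = 650·0.9980·0.9808 − 400·0.9980·0.9656 = 636.2450 − 385.4675 = 250.7774

250.78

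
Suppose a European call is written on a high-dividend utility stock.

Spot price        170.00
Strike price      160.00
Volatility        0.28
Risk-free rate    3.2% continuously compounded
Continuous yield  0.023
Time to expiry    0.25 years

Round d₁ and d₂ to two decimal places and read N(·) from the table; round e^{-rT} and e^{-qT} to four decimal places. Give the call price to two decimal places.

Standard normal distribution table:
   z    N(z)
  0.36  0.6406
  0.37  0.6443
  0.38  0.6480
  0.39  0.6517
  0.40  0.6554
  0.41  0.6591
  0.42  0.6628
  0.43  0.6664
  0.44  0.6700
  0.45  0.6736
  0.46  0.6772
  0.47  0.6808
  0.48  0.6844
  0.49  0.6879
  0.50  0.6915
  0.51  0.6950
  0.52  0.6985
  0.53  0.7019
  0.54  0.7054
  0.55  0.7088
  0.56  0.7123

σ√T = 0.28·√0.25 = 0.1400
d₁ = [ln(170/160) + (0.032 − 0.023 + ½·0.28²)·0.25] / (σ√T) = (0.0606 + 0.0121) / 0.1400 = 0.5191 ≈ 0.52
d₂ = 0.5191 − 0.1400 = 0.3791 ≈ 0.38
exp(−qT) = exp(−0.023·0.25) = 0.9943;  exp(−rT) = exp(−0.032·0.25) = 0.9920
N(d₁) = N(0.52) = 0.6985;  N(d₂) = N(0.38) = 0.6480
C = 170·0.9943·0.6985 − 160·0.9920·0.6480 = 118.0682 − 102.8506 = 15.2176

15.22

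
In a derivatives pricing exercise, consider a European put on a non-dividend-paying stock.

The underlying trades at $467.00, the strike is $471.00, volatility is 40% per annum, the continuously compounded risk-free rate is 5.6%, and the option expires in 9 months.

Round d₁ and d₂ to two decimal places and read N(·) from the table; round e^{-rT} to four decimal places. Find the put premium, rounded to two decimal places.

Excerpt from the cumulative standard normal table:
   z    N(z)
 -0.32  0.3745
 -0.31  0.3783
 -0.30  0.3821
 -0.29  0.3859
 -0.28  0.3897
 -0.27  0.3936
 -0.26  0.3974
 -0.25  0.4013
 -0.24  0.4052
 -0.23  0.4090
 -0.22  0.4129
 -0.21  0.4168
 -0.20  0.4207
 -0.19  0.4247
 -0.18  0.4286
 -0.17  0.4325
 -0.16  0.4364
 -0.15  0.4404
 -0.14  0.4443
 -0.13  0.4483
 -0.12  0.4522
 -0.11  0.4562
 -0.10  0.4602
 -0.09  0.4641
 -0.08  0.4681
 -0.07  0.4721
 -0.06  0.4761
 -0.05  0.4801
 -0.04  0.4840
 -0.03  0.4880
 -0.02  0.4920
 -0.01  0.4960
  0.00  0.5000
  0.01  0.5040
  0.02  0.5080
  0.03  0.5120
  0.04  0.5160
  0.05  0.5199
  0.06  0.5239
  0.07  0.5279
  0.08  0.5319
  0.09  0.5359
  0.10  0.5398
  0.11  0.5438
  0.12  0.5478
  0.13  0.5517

$56.42

T = 0.75;  σ√T = 0.3464
d₁ = [ln(467/471) + (0.056 + ½·0.4²)·0.75] / (σ√T) = (-0.0085 + 0.1020) / 0.3464 = 0.2698 ⇒ 0.27
d₂ = 0.2698 − 0.3464 = -0.0766 ⇒ -0.08
e^(−rT) = e^(−0.056·0.75) = 0.9589
N(−d₂) = N(0.08) = 0.5319;  N(−d₁) = N(-0.27) = 0.3936
P = 471·0.9589·0.5319 − 467·0.3936 = 240.2283 − 183.8112 = 56.4171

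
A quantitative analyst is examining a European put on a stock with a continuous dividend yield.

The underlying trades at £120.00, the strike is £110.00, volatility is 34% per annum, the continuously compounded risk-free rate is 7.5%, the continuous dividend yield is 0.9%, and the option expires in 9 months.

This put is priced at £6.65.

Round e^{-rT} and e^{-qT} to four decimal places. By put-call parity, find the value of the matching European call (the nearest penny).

£21.86

exp(−qT) = exp(−0.009·0.75) = 0.9933;  exp(−rT) = exp(−0.075·0.75) = 0.9453
Put-call parity: C − P = S·e^(−qT) − K·e^(−rT) = 120·0.9933 − 110·0.9453 = 119.1960 − 103.9830 = 15.2130
C = P + (C − P) = 6.65 + (15.2130) = 21.8630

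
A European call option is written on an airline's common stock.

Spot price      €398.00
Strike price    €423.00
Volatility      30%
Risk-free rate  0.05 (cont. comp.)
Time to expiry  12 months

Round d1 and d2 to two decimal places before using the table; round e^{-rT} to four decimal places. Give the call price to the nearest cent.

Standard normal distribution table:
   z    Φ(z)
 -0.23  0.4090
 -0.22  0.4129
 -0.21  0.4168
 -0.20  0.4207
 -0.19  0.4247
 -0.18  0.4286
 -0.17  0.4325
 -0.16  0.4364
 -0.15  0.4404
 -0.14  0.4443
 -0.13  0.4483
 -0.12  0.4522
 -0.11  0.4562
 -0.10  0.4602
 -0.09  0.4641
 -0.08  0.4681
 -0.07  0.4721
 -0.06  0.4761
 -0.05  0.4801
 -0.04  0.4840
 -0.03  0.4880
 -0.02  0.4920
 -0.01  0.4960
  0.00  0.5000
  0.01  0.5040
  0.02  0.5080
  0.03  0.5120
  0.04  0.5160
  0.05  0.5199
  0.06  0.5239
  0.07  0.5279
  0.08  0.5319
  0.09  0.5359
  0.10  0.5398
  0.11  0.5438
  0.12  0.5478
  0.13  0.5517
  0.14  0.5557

€45.55

σ√T = 0.3 × 1.0000 = 0.3000
ln(S/K) + (r + σ²/2)T = ln(398/423) + (0.05 + 0.3²/2)·1 = -0.0609 + 0.0950 = 0.0341
d₁ = 0.0341 / 0.3000 = 0.1136 which rounds to 0.11
d₂ = d₁ − σ√T = 0.1136 − 0.3000 = -0.1864 which rounds to -0.19
e^(−rT) = e^(−0.05·1) = 0.9512
N(d₁) = N(0.11) = 0.5438;  N(d₂) = N(-0.19) = 0.4247
C = 398·0.5438 − 423·0.9512·0.4247 = 216.4324 − 170.8813 = 45.5511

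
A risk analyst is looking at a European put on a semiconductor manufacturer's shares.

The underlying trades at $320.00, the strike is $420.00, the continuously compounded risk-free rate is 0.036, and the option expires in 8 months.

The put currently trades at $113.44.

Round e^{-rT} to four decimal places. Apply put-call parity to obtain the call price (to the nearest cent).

$23.39

exp(−rT) = exp(−0.036·0.6667) = 0.9763
Put-call parity: C − P = S − K·e^(−rT) = 320 − 420·0.9763 = 320 − 410.0460 = -90.0460
C = P + (C − P) = 113.44 + (-90.0460) = 23.3940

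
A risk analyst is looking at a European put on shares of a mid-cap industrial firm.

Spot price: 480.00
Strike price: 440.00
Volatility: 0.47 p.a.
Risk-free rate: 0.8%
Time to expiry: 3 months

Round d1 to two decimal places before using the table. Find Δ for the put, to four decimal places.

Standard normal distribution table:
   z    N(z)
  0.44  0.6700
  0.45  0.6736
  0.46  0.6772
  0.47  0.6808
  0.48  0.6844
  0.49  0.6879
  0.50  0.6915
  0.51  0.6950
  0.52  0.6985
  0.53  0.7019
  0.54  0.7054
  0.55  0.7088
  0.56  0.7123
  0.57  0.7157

-0.3085

T = 0.25;  σ√T = 0.2350
d₁ = [ln(480/440) + (0.008 + ½·0.47²)·0.25] / (σ√T) = (0.0870 + 0.0296) / 0.2350 = 0.4963 ⇒ 0.50
N(d₁) = N(0.50) = 0.6915
Δ_put = N(d₁) − 1 = 0.6915 − 1 = -0.3085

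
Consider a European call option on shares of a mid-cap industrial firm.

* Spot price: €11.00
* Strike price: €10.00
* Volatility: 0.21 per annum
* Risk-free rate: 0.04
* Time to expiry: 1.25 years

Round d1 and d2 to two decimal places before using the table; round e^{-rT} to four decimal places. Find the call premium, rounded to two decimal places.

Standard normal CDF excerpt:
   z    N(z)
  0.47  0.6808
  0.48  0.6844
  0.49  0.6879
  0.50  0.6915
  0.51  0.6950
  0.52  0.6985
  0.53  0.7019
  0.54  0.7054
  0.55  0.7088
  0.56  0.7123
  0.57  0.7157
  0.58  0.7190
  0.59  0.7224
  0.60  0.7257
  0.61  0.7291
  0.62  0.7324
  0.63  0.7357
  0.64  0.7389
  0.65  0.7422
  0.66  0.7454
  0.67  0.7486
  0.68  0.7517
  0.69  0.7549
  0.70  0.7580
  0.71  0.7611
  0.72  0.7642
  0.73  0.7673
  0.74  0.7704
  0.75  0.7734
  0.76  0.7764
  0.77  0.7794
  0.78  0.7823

€1.90

σ√T = 0.21·√1.25 = 0.2348
d₁ = [ln(11/10) + (0.04 + 0.21²/2)·1.25] / 0.2348 = [0.0953 + 0.0776] / 0.2348 = 0.7363 which rounds to 0.74
d₂ = d₁ − σ√T = 0.7363 − 0.2348 = 0.5015 which rounds to 0.50
exp(−rT) = exp(−0.04·1.25) = 0.9512
N(d₁) = N(0.74) = 0.7704;  N(d₂) = N(0.50) = 0.6915
C = 11·0.7704 − 10·0.9512·0.6915 = 8.4744 − 6.5775 = 1.8969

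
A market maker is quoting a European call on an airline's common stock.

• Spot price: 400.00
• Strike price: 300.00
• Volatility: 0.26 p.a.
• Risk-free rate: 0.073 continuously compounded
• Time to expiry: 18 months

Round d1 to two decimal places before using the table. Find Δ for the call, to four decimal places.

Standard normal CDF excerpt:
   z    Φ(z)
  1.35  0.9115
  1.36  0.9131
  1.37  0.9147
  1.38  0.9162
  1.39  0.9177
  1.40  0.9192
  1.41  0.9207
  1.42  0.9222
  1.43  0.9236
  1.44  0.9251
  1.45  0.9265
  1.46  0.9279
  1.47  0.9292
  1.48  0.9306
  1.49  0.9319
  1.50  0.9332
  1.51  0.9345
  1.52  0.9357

0.9207

σ√T = 0.26·√1.5 = 0.3184
d₁ = [ln(400/300) + (0.073 + ½·0.26²)·1.5] / (σ√T) = (0.2877 + 0.1602) / 0.3184 = 1.4065 ≈ 1.41
N(d₁) = N(1.41) = 0.9207
Δ_call = N(d₁) = 0.9207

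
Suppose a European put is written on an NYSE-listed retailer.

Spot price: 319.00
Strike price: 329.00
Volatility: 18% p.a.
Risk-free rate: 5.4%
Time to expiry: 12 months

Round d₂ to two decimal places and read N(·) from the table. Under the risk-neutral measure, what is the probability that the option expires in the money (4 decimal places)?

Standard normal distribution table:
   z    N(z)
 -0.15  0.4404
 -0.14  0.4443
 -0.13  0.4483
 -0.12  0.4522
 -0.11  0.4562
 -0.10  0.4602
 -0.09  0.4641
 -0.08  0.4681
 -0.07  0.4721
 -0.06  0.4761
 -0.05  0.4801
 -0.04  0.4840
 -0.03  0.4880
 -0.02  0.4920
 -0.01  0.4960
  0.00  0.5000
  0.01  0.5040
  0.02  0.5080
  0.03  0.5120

σ√T = 0.18 × 1.0000 = 0.1800
d₁ = [ln(319/329) + (0.054 + ½·0.18²)·1] / (σ√T) = (-0.0309 + 0.0702) / 0.1800 = 0.2185 → 0.22
d₂ = 0.2185 − 0.1800 = 0.0385 → 0.04
Pr(exercise) under Q = N(−d₂) = N(-0.04) = 0.4840

0.4840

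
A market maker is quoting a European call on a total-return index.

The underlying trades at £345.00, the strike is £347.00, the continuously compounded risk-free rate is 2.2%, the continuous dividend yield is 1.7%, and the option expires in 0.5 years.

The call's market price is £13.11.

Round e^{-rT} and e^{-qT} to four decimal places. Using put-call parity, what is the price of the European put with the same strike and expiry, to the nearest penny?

e^(−qT) = e^(−0.017·0.5) = 0.9915;  e^(−rT) = e^(−0.022·0.5) = 0.9891
Put-call parity: C − P = S·e^(−qT) − K·e^(−rT) = 345·0.9915 − 347·0.9891 = 342.0675 − 343.2177 = -1.1502
P = C − (C − P) = 13.11 − (-1.1502) = 14.2602

£14.26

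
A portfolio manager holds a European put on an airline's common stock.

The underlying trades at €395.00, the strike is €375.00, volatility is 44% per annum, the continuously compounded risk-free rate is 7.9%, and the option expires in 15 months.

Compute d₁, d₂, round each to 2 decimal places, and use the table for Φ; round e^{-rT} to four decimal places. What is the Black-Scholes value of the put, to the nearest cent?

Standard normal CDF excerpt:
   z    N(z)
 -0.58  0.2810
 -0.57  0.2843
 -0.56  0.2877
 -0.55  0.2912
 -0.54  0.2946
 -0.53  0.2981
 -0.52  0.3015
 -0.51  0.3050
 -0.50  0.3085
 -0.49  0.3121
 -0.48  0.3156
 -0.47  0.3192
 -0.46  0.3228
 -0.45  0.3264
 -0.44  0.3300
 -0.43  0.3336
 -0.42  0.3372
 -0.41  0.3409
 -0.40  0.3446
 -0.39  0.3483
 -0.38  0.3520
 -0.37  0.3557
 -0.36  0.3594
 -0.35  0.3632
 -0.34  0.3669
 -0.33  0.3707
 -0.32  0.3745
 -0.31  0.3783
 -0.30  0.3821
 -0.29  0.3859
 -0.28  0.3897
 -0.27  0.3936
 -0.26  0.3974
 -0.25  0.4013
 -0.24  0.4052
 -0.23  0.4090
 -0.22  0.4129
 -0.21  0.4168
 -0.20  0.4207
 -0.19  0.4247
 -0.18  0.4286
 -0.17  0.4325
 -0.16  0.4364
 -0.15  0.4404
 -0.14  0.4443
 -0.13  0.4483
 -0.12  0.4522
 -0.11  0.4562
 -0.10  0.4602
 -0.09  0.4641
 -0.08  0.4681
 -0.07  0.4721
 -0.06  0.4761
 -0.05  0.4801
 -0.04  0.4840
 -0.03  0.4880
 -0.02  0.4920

σ√T = 0.44·√1.25 = 0.4919
d₁ = [ln(395/375) + (0.079 + ½·0.44²)·1.25] / (σ√T) = (0.0520 + 0.2198) / 0.4919 = 0.5523 which rounds to 0.55
d₂ = 0.5523 − 0.4919 = 0.0604 which rounds to 0.06
exp(−rT) = exp(−0.079·1.25) = 0.9060
P = 375·0.9060·N(-0.06) − 395·N(-0.55) = 375·0.9060·0.4761 − 395·0.2912 = 161.7550 − 115.0240 = 46.7310

€46.73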